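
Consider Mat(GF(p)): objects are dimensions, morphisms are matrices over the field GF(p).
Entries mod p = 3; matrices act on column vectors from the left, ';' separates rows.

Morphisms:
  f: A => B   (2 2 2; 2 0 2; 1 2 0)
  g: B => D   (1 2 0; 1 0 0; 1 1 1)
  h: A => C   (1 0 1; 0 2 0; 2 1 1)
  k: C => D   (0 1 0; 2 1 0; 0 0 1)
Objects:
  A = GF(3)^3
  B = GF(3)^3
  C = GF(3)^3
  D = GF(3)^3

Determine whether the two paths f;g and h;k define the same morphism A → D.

Answer: COMMUTES

Derivation:
Path 1 = f;g:
  e0=[1,0,0] f=>[2,2,1] g=>[0,2,2]
  e1=[0,1,0] f=>[2,0,2] g=>[2,2,1]
  e2=[0,0,1] f=>[2,2,0] g=>[0,2,1]
  composite₁ = (0 2 0; 2 2 2; 2 1 1)
Path 2 = h;k:
  e0=[1,0,0] h=>[1,0,2] k=>[0,2,2]
  e1=[0,1,0] h=>[0,2,1] k=>[2,2,1]
  e2=[0,0,1] h=>[1,0,1] k=>[0,2,1]
  composite₂ = (0 2 0; 2 2 2; 2 1 1)
Equal? same morphism ✓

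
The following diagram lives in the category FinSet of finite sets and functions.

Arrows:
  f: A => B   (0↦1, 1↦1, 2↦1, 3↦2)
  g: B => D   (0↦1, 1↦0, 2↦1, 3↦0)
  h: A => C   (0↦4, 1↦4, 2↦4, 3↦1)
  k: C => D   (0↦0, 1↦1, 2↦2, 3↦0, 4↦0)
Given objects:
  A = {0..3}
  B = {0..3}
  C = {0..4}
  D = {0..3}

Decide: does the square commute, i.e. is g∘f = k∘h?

1) trace f;g:
  0 f=>1 g=>0
  1 f=>1 g=>0
  2 f=>1 g=>0
  3 f=>2 g=>1
  composite₁ = (0↦0, 1↦0, 2↦0, 3↦1)
2) trace h;k:
  0 h=>4 k=>0
  1 h=>4 k=>0
  2 h=>4 k=>0
  3 h=>1 k=>1
  composite₂ = (0↦0, 1↦0, 2↦0, 3↦1)
Equal? same morphism ✓

Answer: COMMUTES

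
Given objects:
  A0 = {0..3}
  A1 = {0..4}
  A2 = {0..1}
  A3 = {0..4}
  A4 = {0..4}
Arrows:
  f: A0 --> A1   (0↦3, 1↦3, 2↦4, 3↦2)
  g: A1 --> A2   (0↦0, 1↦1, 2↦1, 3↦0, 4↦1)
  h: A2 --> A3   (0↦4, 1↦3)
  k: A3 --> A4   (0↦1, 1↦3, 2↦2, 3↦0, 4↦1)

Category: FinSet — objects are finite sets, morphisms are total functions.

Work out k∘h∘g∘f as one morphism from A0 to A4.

Answer: (0↦1, 1↦1, 2↦0, 3↦0)

Trace:
  0 f-->3 g-->0 h-->4 k-->1
  1 f-->3 g-->0 h-->4 k-->1
  2 f-->4 g-->1 h-->3 k-->0
  3 f-->2 g-->1 h-->3 k-->0
result: (0↦1, 1↦1, 2↦0, 3↦0)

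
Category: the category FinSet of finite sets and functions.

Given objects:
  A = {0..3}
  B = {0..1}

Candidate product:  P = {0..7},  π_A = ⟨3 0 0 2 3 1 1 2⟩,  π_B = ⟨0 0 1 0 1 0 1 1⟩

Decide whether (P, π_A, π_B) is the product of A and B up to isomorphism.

|A|·|B| = 4·2 = 8;  |P| = 8
Check the pairing map k ↦ (π_A(k), π_B(k)):
  0 ↦ (3,0)
  1 ↦ (0,0)
  2 ↦ (0,1)
  3 ↦ (2,0)
  4 ↦ (3,1)
  5 ↦ (1,0)
  6 ↦ (1,1)
  7 ↦ (2,1)
distinct pairs in image: 8 / 8 needed
  → bijection onto A×B; projections well-typed.

Answer: VALID PRODUCT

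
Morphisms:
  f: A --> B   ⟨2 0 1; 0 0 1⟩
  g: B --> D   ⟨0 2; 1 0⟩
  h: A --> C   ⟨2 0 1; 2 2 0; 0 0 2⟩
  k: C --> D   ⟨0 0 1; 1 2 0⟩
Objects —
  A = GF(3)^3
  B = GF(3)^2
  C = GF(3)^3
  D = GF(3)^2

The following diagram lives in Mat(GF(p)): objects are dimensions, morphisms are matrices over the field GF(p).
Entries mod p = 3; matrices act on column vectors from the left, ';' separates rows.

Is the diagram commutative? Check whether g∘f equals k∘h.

1) trace f;g:
  e0=(1,0,0) f-->(2,0) g-->(0,2)
  e1=(0,1,0) f-->(0,0) g-->(0,0)
  e2=(0,0,1) f-->(1,1) g-->(2,1)
  ⟦path⟧₁ = ⟨0 0 2; 2 0 1⟩
2) trace h;k:
  e0=(1,0,0) h-->(2,2,0) k-->(0,0)
  e1=(0,1,0) h-->(0,2,0) k-->(0,1)
  e2=(0,0,1) h-->(1,0,2) k-->(2,1)
  ⟦path⟧₂ = ⟨0 0 2; 0 1 1⟩
Equal? differ; not commutative

Answer: DOES NOT COMMUTE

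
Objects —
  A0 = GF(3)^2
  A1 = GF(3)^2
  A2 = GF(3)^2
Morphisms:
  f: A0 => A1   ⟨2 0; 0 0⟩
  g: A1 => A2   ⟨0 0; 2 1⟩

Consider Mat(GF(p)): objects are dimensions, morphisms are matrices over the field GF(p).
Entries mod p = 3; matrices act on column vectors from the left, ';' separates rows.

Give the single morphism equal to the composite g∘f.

Answer: ⟨0 0; 1 0⟩

Work:
  e0=[1,0] f=>[2,0] g=>[0,1]
  e1=[0,1] f=>[0,0] g=>[0,0]
result: ⟨0 0; 1 0⟩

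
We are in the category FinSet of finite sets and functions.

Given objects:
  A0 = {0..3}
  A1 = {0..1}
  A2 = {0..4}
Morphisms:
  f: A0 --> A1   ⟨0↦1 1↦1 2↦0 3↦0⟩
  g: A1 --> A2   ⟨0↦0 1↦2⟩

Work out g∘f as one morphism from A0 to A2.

Answer: ⟨0↦2 1↦2 2↦0 3↦0⟩

Trace:
  0 f-->1 g-->2
  1 f-->1 g-->2
  2 f-->0 g-->0
  3 f-->0 g-->0
composite: ⟨0↦2 1↦2 2↦0 3↦0⟩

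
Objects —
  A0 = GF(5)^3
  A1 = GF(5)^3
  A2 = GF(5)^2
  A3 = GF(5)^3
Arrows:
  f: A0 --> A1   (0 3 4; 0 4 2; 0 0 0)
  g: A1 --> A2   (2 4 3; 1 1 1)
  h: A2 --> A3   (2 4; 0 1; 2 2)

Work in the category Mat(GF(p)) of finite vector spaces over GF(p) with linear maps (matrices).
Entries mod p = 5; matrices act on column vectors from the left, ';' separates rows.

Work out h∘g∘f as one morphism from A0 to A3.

Answer: (0 2 1; 0 2 1; 0 3 4)

Trace:
  e0=⟨1,0,0⟩ f-->⟨0,0,0⟩ g-->⟨0,0⟩ h-->⟨0,0,0⟩
  e1=⟨0,1,0⟩ f-->⟨3,4,0⟩ g-->⟨2,2⟩ h-->⟨2,2,3⟩
  e2=⟨0,0,1⟩ f-->⟨4,2,0⟩ g-->⟨1,1⟩ h-->⟨1,1,4⟩
⟦path⟧: (0 2 1; 0 2 1; 0 3 4)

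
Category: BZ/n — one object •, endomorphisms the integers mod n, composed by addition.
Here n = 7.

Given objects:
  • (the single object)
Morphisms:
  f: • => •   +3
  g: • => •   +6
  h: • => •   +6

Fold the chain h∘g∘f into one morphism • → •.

Answer: +1

Trace:
  0 +3≡3 +6≡2 +6≡1  (mod 7)
composite: +1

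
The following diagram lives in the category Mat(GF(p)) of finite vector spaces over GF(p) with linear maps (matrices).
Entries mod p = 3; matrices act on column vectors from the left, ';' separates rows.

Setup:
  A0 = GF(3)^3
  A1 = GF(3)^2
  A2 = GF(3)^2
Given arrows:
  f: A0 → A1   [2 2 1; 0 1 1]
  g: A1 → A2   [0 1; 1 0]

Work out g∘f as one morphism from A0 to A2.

Answer: [0 1 1; 2 2 1]

Work:
  e0=⟨1,0,0⟩ f→⟨2,0⟩ g→⟨0,2⟩
  e1=⟨0,1,0⟩ f→⟨2,1⟩ g→⟨1,2⟩
  e2=⟨0,0,1⟩ f→⟨1,1⟩ g→⟨1,1⟩
⟦path⟧: [0 1 1; 2 2 1]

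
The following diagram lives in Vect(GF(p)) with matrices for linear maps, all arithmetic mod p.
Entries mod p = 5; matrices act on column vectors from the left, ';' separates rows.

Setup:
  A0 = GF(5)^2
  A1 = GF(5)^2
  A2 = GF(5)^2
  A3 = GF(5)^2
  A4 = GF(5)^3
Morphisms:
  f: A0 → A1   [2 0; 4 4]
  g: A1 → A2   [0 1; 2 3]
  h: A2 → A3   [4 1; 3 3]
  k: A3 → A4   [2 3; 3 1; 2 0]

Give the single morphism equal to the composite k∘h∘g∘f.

Answer: [4 0; 1 2; 4 1]

Trace:
  e0=[1,0] f→[2,4] g→[4,1] h→[2,0] k→[4,1,4]
  e1=[0,1] f→[0,4] g→[4,2] h→[3,3] k→[0,2,1]
⟦path⟧: [4 0; 1 2; 4 1]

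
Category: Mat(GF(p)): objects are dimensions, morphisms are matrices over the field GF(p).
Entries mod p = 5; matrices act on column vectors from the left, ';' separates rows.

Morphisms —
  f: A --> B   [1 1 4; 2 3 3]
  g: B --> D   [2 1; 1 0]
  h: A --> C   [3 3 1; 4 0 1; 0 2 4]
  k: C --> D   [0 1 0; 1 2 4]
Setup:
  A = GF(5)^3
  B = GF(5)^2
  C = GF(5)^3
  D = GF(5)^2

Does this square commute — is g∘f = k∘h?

1) trace f;g:
  e0=⟨1,0,0⟩ f-->⟨1,2⟩ g-->⟨4,1⟩
  e1=⟨0,1,0⟩ f-->⟨1,3⟩ g-->⟨0,1⟩
  e2=⟨0,0,1⟩ f-->⟨4,3⟩ g-->⟨1,4⟩
  ⟦path⟧₁ = [4 0 1; 1 1 4]
2) trace h;k:
  e0=⟨1,0,0⟩ h-->⟨3,4,0⟩ k-->⟨4,1⟩
  e1=⟨0,1,0⟩ h-->⟨3,0,2⟩ k-->⟨0,1⟩
  e2=⟨0,0,1⟩ h-->⟨1,1,4⟩ k-->⟨1,4⟩
  ⟦path⟧₂ = [4 0 1; 1 1 4]
Equal? equal; square commutes

Answer: COMMUTES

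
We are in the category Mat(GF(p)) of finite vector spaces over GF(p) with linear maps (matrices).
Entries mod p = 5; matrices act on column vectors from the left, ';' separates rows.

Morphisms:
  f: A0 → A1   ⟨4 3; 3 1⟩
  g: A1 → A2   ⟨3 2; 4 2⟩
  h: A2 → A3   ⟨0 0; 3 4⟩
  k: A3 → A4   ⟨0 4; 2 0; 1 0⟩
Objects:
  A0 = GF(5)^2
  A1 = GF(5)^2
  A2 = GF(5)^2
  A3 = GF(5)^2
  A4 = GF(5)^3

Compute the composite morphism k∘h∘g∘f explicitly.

  e0=⟨1,0⟩ f→⟨4,3⟩ g→⟨3,2⟩ h→⟨0,2⟩ k→⟨3,0,0⟩
  e1=⟨0,1⟩ f→⟨3,1⟩ g→⟨1,4⟩ h→⟨0,4⟩ k→⟨1,0,0⟩
result: ⟨3 1; 0 0; 0 0⟩

Answer: ⟨3 1; 0 0; 0 0⟩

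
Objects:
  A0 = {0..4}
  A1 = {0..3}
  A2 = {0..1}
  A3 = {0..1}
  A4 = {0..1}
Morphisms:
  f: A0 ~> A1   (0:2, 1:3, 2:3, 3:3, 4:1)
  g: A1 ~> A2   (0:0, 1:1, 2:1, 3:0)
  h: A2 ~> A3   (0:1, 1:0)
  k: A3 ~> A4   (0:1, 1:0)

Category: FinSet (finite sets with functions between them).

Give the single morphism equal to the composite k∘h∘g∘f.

  0 f~>2 g~>1 h~>0 k~>1
  1 f~>3 g~>0 h~>1 k~>0
  2 f~>3 g~>0 h~>1 k~>0
  3 f~>3 g~>0 h~>1 k~>0
  4 f~>1 g~>1 h~>0 k~>1
⟦path⟧: (0:1, 1:0, 2:0, 3:0, 4:1)

Answer: (0:1, 1:0, 2:0, 3:0, 4:1)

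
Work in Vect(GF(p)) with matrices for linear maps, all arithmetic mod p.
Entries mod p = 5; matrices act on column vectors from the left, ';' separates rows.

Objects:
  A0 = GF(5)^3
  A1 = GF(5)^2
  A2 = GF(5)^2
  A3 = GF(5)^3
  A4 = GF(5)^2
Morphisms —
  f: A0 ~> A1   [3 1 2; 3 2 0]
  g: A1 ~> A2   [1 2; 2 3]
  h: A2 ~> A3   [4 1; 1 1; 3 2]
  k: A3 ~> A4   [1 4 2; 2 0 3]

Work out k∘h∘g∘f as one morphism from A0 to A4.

  e0=⟨1,0,0⟩ f~>⟨3,3⟩ g~>⟨4,0⟩ h~>⟨1,4,2⟩ k~>⟨1,3⟩
  e1=⟨0,1,0⟩ f~>⟨1,2⟩ g~>⟨0,3⟩ h~>⟨3,3,1⟩ k~>⟨2,4⟩
  e2=⟨0,0,1⟩ f~>⟨2,0⟩ g~>⟨2,4⟩ h~>⟨2,1,4⟩ k~>⟨4,1⟩
composite: [1 2 4; 3 4 1]

Answer: [1 2 4; 3 4 1]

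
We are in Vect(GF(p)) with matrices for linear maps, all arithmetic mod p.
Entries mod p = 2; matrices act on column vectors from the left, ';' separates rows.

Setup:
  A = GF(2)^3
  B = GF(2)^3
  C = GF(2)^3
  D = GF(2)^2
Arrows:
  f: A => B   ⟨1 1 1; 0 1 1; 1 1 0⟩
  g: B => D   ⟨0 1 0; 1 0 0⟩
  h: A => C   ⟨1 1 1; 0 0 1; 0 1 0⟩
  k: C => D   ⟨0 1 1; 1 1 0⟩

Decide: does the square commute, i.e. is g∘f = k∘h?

Answer: DOES NOT COMMUTE

Work:
1) trace f;g:
  e0=[1,0,0] f=>[1,0,1] g=>[0,1]
  e1=[0,1,0] f=>[1,1,1] g=>[1,1]
  e2=[0,0,1] f=>[1,1,0] g=>[1,1]
  composite₁ = ⟨0 1 1; 1 1 1⟩
2) trace h;k:
  e0=[1,0,0] h=>[1,0,0] k=>[0,1]
  e1=[0,1,0] h=>[1,0,1] k=>[1,1]
  e2=[0,0,1] h=>[1,1,0] k=>[1,0]
  composite₂ = ⟨0 1 1; 1 1 0⟩
Equal? differ; not commutative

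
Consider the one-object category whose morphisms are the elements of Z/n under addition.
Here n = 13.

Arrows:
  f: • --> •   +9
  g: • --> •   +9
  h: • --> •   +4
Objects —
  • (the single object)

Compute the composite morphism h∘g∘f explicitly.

  0 +9≡9 +9≡5 +4≡9  (mod 13)
composite: +9

Answer: +9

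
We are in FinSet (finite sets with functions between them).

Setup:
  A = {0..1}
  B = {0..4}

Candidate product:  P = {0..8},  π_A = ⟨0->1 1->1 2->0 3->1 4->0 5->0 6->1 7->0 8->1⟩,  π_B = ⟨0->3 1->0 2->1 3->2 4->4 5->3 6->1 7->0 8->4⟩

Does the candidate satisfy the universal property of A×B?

|A|·|B| = 2·5 = 10;  |P| = 9
  → cardinalities differ; no bijection possible.

Answer: NOT A VALID PRODUCT — |P|=9 ≠ |A|·|B|=10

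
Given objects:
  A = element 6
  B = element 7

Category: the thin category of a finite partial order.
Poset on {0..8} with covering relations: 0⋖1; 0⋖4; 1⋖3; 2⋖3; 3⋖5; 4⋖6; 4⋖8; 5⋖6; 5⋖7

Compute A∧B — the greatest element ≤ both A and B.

{x : x⊑A ∧ x⊑B} = {0,1,2,3,5}  (A=6, B=7)
  0 ⊑ 5
  1 ⊑ 5
  2 ⊑ 5
  3 ⊑ 5
  5 ⊑ 5
glb = 5

Answer: A∧B = 5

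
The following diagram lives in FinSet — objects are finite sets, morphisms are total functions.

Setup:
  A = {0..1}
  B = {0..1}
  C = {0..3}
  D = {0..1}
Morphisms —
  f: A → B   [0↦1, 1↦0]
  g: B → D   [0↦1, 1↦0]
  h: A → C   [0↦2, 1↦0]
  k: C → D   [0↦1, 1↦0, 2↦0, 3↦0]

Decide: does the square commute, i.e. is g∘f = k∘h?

Answer: COMMUTES

Trace:
Path 1 = f;g:
  0 f→1 g→0
  1 f→0 g→1
  composite₁ = [0↦0, 1↦1]
Path 2 = h;k:
  0 h→2 k→0
  1 h→0 k→1
  composite₂ = [0↦0, 1↦1]
Equal? YES — commutes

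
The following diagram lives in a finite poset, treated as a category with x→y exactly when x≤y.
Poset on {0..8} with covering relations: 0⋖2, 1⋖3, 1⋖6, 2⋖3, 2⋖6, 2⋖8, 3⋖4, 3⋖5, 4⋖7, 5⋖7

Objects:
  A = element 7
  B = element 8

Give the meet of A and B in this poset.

Answer: A∧B = 2

Trace:
{x : x⊑A ∧ x⊑B} = {0,2}  (A=7, B=8)
  0 ⊑ 2
  2 ⊑ 2
glb = 2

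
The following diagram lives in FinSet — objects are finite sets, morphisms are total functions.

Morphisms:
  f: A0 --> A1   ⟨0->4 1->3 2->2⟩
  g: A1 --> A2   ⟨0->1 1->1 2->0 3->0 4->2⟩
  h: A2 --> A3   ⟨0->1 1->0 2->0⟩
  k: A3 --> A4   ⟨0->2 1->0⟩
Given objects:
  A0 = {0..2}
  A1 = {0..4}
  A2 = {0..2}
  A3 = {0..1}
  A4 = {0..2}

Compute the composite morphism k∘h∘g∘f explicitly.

  0 f-->4 g-->2 h-->0 k-->2
  1 f-->3 g-->0 h-->1 k-->0
  2 f-->2 g-->0 h-->1 k-->0
⟦path⟧: ⟨0->2 1->0 2->0⟩

Answer: ⟨0->2 1->0 2->0⟩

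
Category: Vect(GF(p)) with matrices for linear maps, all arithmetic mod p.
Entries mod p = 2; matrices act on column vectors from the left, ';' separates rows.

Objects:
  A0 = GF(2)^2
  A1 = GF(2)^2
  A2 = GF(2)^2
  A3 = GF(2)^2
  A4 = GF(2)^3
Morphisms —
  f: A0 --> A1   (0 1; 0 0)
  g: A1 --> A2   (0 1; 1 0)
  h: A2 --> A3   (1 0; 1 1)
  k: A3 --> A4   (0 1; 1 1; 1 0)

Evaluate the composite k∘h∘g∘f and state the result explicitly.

Answer: (0 1; 0 1; 0 0)

Trace:
  e0=(1,0) f-->(0,0) g-->(0,0) h-->(0,0) k-->(0,0,0)
  e1=(0,1) f-->(1,0) g-->(0,1) h-->(0,1) k-->(1,1,0)
⟦path⟧: (0 1; 0 1; 0 0)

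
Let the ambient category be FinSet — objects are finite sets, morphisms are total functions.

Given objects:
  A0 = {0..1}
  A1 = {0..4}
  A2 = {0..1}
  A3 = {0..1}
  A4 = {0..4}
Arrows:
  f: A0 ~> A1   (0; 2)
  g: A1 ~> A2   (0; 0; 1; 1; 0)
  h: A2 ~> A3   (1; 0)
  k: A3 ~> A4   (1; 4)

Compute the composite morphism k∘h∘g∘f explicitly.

  0 f~>0 g~>0 h~>1 k~>4
  1 f~>2 g~>1 h~>0 k~>1
composite: (4; 1)

Answer: (4; 1)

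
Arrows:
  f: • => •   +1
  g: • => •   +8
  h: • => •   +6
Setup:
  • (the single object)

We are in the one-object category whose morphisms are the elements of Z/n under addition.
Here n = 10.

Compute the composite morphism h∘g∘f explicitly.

Answer: +5

Work:
  0 +1≡1 +8≡9 +6≡5  (mod 10)
result: +5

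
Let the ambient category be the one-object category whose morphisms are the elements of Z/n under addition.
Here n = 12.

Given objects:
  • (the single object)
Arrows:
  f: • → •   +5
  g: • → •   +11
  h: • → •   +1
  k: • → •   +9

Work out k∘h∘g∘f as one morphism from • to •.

  0 +5≡5 +11≡4 +1≡5 +9≡2  (mod 12)
composite: +2

Answer: +2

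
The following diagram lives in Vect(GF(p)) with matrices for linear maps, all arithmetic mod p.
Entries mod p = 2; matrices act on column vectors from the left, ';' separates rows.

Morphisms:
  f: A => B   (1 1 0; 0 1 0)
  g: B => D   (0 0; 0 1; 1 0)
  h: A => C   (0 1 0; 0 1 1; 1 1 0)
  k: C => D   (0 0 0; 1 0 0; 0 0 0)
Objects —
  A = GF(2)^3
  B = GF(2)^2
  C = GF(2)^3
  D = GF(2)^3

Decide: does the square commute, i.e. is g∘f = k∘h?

1) trace f;g:
  e0=⟨1,0,0⟩ f=>⟨1,0⟩ g=>⟨0,0,1⟩
  e1=⟨0,1,0⟩ f=>⟨1,1⟩ g=>⟨0,1,1⟩
  e2=⟨0,0,1⟩ f=>⟨0,0⟩ g=>⟨0,0,0⟩
  result₁ = (0 0 0; 0 1 0; 1 1 0)
2) trace h;k:
  e0=⟨1,0,0⟩ h=>⟨0,0,1⟩ k=>⟨0,0,0⟩
  e1=⟨0,1,0⟩ h=>⟨1,1,1⟩ k=>⟨0,1,0⟩
  e2=⟨0,0,1⟩ h=>⟨0,1,0⟩ k=>⟨0,0,0⟩
  result₂ = (0 0 0; 0 1 0; 0 0 0)
Equal? distinct morphisms ✗

Answer: DOES NOT COMMUTE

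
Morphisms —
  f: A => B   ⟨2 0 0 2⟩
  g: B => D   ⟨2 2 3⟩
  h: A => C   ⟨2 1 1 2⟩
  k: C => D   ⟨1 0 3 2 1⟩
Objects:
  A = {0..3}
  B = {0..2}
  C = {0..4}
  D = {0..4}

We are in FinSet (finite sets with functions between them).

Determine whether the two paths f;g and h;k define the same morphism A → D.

Answer: DOES NOT COMMUTE

Trace:
1) trace f;g:
  0 f=>2 g=>3
  1 f=>0 g=>2
  2 f=>0 g=>2
  3 f=>2 g=>3
  composite₁ = ⟨3 2 2 3⟩
2) trace h;k:
  0 h=>2 k=>3
  1 h=>1 k=>0
  2 h=>1 k=>0
  3 h=>2 k=>3
  composite₂ = ⟨3 0 0 3⟩
Equal? distinct morphisms ✗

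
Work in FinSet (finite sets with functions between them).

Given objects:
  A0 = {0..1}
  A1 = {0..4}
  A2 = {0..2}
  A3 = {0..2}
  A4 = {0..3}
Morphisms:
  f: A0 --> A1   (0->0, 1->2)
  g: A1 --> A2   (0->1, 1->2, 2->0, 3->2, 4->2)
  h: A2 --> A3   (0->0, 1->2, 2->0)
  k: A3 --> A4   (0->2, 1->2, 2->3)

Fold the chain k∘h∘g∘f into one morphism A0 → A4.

Answer: (0->3, 1->2)

Trace:
  0 f-->0 g-->1 h-->2 k-->3
  1 f-->2 g-->0 h-->0 k-->2
composite: (0->3, 1->2)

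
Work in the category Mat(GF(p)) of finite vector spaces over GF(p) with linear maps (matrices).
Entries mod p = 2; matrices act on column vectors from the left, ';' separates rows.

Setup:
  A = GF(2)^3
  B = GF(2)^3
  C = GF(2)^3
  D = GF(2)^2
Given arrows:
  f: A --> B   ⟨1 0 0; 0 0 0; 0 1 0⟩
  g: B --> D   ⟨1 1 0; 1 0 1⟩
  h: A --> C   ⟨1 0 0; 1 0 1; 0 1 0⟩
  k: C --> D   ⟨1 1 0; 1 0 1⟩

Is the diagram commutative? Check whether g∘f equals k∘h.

1) trace f;g:
  e0=(1,0,0) f-->(1,0,0) g-->(1,1)
  e1=(0,1,0) f-->(0,0,1) g-->(0,1)
  e2=(0,0,1) f-->(0,0,0) g-->(0,0)
  result₁ = ⟨1 0 0; 1 1 0⟩
2) trace h;k:
  e0=(1,0,0) h-->(1,1,0) k-->(0,1)
  e1=(0,1,0) h-->(0,0,1) k-->(0,1)
  e2=(0,0,1) h-->(0,1,0) k-->(1,0)
  result₂ = ⟨0 0 1; 1 1 0⟩
Equal? distinct morphisms ✗

Answer: DOES NOT COMMUTE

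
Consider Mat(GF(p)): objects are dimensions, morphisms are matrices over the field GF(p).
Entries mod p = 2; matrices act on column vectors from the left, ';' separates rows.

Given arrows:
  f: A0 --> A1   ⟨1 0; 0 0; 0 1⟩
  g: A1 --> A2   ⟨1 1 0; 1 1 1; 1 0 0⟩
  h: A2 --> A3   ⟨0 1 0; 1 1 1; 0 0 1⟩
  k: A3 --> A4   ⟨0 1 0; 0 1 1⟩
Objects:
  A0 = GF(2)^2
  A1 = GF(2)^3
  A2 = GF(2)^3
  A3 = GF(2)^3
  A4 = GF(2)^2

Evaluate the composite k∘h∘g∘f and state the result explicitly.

  e0=(1,0) f-->(1,0,0) g-->(1,1,1) h-->(1,1,1) k-->(1,0)
  e1=(0,1) f-->(0,0,1) g-->(0,1,0) h-->(1,1,0) k-->(1,1)
composite: ⟨1 1; 0 1⟩

Answer: ⟨1 1; 0 1⟩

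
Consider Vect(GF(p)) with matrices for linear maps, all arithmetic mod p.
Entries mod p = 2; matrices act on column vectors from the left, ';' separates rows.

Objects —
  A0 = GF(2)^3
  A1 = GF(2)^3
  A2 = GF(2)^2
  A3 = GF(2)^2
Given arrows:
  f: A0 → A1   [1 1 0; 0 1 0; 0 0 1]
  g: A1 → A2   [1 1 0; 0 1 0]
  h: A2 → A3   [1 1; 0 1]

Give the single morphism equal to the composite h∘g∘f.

  e0=⟨1,0,0⟩ f→⟨1,0,0⟩ g→⟨1,0⟩ h→⟨1,0⟩
  e1=⟨0,1,0⟩ f→⟨1,1,0⟩ g→⟨0,1⟩ h→⟨1,1⟩
  e2=⟨0,0,1⟩ f→⟨0,0,1⟩ g→⟨0,0⟩ h→⟨0,0⟩
⟦path⟧: [1 1 0; 0 1 0]

Answer: [1 1 0; 0 1 0]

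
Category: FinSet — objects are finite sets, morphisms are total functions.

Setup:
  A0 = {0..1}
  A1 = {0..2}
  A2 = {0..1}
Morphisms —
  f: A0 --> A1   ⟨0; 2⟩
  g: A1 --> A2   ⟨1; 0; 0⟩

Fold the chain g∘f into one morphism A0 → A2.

  0 f-->0 g-->1
  1 f-->2 g-->0
composite: ⟨1; 0⟩

Answer: ⟨1; 0⟩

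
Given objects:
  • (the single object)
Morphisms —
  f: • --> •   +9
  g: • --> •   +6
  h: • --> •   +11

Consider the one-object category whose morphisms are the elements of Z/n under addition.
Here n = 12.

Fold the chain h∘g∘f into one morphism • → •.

Answer: +2

Derivation:
  0 +9≡9 +6≡3 +11≡2  (mod 12)
⟦path⟧: +2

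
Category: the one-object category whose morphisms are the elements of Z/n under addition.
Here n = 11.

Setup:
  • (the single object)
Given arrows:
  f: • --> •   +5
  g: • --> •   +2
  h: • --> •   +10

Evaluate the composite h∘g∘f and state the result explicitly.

  0 +5≡5 +2≡7 +10≡6  (mod 11)
composite: +6

Answer: +6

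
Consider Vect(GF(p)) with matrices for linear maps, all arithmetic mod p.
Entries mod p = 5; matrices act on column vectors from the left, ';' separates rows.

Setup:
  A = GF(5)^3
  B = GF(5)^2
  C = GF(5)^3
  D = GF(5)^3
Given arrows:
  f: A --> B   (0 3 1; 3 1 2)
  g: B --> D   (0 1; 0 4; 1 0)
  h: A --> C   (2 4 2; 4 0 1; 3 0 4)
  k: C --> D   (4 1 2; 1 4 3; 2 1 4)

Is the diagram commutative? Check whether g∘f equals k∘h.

Answer: COMMUTES

Work:
Along f;g (path 1):
  e0=[1,0,0] f-->[0,3] g-->[3,2,0]
  e1=[0,1,0] f-->[3,1] g-->[1,4,3]
  e2=[0,0,1] f-->[1,2] g-->[2,3,1]
  ⟦path⟧₁ = (3 1 2; 2 4 3; 0 3 1)
Along h;k (path 2):
  e0=[1,0,0] h-->[2,4,3] k-->[3,2,0]
  e1=[0,1,0] h-->[4,0,0] k-->[1,4,3]
  e2=[0,0,1] h-->[2,1,4] k-->[2,3,1]
  ⟦path⟧₂ = (3 1 2; 2 4 3; 0 3 1)
Equal? same morphism ✓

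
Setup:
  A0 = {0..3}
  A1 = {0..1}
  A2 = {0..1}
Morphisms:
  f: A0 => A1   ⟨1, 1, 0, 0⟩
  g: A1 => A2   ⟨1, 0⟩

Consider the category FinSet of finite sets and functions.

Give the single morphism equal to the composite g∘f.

Answer: ⟨0, 0, 1, 1⟩

Derivation:
  0 f=>1 g=>0
  1 f=>1 g=>0
  2 f=>0 g=>1
  3 f=>0 g=>1
⟦path⟧: ⟨0, 0, 1, 1⟩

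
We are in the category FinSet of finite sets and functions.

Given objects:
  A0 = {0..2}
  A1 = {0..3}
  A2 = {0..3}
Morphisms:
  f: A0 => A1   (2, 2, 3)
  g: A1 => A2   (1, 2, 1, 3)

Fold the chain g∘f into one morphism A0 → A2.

Answer: (1, 1, 3)

Work:
  0 f=>2 g=>1
  1 f=>2 g=>1
  2 f=>3 g=>3
composite: (1, 1, 3)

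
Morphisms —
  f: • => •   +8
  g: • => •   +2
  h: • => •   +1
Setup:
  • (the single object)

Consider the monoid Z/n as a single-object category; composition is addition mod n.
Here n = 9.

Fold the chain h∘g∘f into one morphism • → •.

  0 +8≡8 +2≡1 +1≡2  (mod 9)
composite: +2

Answer: +2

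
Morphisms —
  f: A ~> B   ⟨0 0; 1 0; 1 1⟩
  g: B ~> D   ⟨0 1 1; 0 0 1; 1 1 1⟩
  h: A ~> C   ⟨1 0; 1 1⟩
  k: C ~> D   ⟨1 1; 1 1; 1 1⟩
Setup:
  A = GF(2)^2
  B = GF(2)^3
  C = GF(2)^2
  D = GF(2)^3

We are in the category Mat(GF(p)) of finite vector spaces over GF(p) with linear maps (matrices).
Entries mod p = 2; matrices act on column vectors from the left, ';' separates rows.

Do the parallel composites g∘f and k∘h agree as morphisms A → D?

Answer: DOES NOT COMMUTE

Trace:
Along f;g (path 1):
  e0=[1,0] f~>[0,1,1] g~>[0,1,0]
  e1=[0,1] f~>[0,0,1] g~>[1,1,1]
  ⟦path⟧₁ = ⟨0 1; 1 1; 0 1⟩
Along h;k (path 2):
  e0=[1,0] h~>[1,1] k~>[0,0,0]
  e1=[0,1] h~>[0,1] k~>[1,1,1]
  ⟦path⟧₂ = ⟨0 1; 0 1; 0 1⟩
Equal? distinct morphisms ✗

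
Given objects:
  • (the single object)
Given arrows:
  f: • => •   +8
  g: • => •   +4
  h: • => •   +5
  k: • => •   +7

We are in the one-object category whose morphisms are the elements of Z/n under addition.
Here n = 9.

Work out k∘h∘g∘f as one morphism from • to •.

Answer: +6

Work:
  0 +8≡8 +4≡3 +5≡8 +7≡6  (mod 9)
result: +6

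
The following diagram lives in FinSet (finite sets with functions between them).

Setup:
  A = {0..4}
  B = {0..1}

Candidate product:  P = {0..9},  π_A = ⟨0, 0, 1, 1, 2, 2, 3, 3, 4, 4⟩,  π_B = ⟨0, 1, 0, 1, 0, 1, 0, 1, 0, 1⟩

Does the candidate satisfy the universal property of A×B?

|A|·|B| = 5·2 = 10;  |P| = 10
Check the pairing map k ↦ (π_A(k), π_B(k)):
  0 -> (0,0)
  1 -> (0,1)
  2 -> (1,0)
  3 -> (1,1)
  4 -> (2,0)
  5 -> (2,1)
  6 -> (3,0)
  7 -> (3,1)
  8 -> (4,0)
  9 -> (4,1)
distinct pairs in image: 10 / 10 needed
  → bijection onto A×B; projections well-typed.

Answer: VALID PRODUCT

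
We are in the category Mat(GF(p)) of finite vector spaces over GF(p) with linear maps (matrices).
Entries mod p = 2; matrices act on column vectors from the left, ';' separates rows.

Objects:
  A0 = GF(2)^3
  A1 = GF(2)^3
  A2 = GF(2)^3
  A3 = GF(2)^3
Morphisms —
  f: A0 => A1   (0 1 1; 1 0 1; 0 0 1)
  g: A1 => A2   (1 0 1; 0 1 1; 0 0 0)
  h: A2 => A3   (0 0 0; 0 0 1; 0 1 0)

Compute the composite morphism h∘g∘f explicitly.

Answer: (0 0 0; 0 0 0; 1 0 0)

Derivation:
  e0=(1,0,0) f=>(0,1,0) g=>(0,1,0) h=>(0,0,1)
  e1=(0,1,0) f=>(1,0,0) g=>(1,0,0) h=>(0,0,0)
  e2=(0,0,1) f=>(1,1,1) g=>(0,0,0) h=>(0,0,0)
result: (0 0 0; 0 0 0; 1 0 0)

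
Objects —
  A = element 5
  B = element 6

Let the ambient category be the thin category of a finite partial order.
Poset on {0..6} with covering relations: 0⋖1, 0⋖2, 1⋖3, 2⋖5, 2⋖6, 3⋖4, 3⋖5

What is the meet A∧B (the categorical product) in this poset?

Answer: A∧B = 2

Derivation:
{x : x⊑A ∧ x⊑B} = {0,2}  (A=5, B=6)
  0 ⊑ 2
  2 ⊑ 2
glb = 2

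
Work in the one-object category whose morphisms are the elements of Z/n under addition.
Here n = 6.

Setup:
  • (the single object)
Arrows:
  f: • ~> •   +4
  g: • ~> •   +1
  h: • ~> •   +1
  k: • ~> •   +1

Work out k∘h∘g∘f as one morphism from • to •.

  0 +4≡4 +1≡5 +1≡0 +1≡1  (mod 6)
result: +1

Answer: +1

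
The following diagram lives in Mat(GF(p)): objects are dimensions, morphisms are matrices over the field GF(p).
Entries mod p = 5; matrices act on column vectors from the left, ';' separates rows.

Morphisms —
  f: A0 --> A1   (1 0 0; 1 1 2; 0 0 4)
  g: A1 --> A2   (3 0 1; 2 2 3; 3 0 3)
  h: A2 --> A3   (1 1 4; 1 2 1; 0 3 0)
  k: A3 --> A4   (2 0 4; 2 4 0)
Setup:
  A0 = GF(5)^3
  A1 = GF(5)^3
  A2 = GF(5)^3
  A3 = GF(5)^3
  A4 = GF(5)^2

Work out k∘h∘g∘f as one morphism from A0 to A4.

Answer: (1 3 3; 4 0 3)

Work:
  e0=⟨1,0,0⟩ f-->⟨1,1,0⟩ g-->⟨3,4,3⟩ h-->⟨4,4,2⟩ k-->⟨1,4⟩
  e1=⟨0,1,0⟩ f-->⟨0,1,0⟩ g-->⟨0,2,0⟩ h-->⟨2,4,1⟩ k-->⟨3,0⟩
  e2=⟨0,0,1⟩ f-->⟨0,2,4⟩ g-->⟨4,1,2⟩ h-->⟨3,3,3⟩ k-->⟨3,3⟩
⟦path⟧: (1 3 3; 4 0 3)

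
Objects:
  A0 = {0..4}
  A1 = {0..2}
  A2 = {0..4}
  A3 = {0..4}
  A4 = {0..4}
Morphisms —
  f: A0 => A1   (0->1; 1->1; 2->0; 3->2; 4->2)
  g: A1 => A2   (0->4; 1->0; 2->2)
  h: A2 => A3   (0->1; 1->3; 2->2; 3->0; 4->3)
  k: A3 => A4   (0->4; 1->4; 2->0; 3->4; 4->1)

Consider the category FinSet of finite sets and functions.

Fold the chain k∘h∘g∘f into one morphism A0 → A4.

  0 f=>1 g=>0 h=>1 k=>4
  1 f=>1 g=>0 h=>1 k=>4
  2 f=>0 g=>4 h=>3 k=>4
  3 f=>2 g=>2 h=>2 k=>0
  4 f=>2 g=>2 h=>2 k=>0
composite: (0->4; 1->4; 2->4; 3->0; 4->0)

Answer: (0->4; 1->4; 2->4; 3->0; 4->0)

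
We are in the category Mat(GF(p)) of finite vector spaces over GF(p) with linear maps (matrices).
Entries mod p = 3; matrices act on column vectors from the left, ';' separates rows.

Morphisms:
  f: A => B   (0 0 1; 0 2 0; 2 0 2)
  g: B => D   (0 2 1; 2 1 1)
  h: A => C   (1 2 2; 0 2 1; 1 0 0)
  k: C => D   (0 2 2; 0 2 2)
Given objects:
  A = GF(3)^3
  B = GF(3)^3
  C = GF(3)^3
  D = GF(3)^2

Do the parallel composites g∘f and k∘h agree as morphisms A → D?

Answer: DOES NOT COMMUTE

Work:
Along f;g (path 1):
  e0=[1,0,0] f=>[0,0,2] g=>[2,2]
  e1=[0,1,0] f=>[0,2,0] g=>[1,2]
  e2=[0,0,1] f=>[1,0,2] g=>[2,1]
  result₁ = (2 1 2; 2 2 1)
Along h;k (path 2):
  e0=[1,0,0] h=>[1,0,1] k=>[2,2]
  e1=[0,1,0] h=>[2,2,0] k=>[1,1]
  e2=[0,0,1] h=>[2,1,0] k=>[2,2]
  result₂ = (2 1 2; 2 1 2)
Equal? differ; not commutative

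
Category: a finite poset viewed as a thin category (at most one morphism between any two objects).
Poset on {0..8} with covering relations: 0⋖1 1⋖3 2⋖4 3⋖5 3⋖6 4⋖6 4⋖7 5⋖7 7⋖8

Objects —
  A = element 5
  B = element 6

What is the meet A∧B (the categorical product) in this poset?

Lower bounds of A=5 and B=6: {0,1,3}
  0 <= 3
  1 <= 3
  3 <= 3
glb = 3

Answer: A∧B = 3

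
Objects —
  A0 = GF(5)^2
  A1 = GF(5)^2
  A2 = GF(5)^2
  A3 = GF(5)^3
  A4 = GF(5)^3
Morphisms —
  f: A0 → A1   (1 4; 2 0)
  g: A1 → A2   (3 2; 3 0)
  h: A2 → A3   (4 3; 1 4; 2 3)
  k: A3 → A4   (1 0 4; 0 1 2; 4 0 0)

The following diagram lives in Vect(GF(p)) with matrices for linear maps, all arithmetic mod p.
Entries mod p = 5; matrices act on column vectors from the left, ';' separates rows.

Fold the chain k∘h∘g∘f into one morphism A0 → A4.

  e0=[1,0] f→[1,2] g→[2,3] h→[2,4,3] k→[4,0,3]
  e1=[0,1] f→[4,0] g→[2,2] h→[4,0,0] k→[4,0,1]
result: (4 4; 0 0; 3 1)

Answer: (4 4; 0 0; 3 1)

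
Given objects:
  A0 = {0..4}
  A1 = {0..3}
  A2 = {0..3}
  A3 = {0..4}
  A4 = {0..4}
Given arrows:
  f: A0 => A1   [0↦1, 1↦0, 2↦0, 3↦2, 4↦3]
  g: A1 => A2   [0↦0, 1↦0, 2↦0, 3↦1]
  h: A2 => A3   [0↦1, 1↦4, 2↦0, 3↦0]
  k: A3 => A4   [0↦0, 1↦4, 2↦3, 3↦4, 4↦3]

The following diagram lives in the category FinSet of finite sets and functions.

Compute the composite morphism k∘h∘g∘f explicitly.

  0 f=>1 g=>0 h=>1 k=>4
  1 f=>0 g=>0 h=>1 k=>4
  2 f=>0 g=>0 h=>1 k=>4
  3 f=>2 g=>0 h=>1 k=>4
  4 f=>3 g=>1 h=>4 k=>3
composite: [0↦4, 1↦4, 2↦4, 3↦4, 4↦3]

Answer: [0↦4, 1↦4, 2↦4, 3↦4, 4↦3]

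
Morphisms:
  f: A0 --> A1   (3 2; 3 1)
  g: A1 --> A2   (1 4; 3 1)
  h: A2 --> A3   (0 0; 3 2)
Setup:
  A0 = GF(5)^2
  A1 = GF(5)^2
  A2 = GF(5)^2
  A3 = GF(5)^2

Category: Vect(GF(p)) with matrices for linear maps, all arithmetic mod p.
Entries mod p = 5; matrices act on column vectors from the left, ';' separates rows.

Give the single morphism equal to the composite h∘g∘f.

Answer: (0 0; 4 2)

Work:
  e0=(1,0) f-->(3,3) g-->(0,2) h-->(0,4)
  e1=(0,1) f-->(2,1) g-->(1,2) h-->(0,2)
composite: (0 0; 4 2)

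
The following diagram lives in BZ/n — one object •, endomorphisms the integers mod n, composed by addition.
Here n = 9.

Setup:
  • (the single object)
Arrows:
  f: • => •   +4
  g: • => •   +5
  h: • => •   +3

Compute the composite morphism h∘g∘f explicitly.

Answer: +3

Work:
  0 +4≡4 +5≡0 +3≡3  (mod 9)
composite: +3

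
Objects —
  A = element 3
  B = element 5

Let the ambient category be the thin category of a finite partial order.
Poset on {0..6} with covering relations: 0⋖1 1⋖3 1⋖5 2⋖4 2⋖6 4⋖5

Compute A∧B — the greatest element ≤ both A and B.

Answer: A∧B = 1

Derivation:
Common predecessors of 3,5: {0,1}
  0 <= 1
  1 <= 1
glb = 1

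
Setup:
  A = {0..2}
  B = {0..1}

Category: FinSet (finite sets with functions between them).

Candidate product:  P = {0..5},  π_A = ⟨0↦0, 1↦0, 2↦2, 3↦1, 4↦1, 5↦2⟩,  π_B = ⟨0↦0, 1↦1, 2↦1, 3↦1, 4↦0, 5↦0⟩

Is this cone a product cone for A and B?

|A|·|B| = 3·2 = 6;  |P| = 6
Check the pairing map k ↦ (π_A(k), π_B(k)):
  0 ↦ (0,0)
  1 ↦ (0,1)
  2 ↦ (2,1)
  3 ↦ (1,1)
  4 ↦ (1,0)
  5 ↦ (2,0)
distinct pairs in image: 6 / 6 needed
  → bijection onto A×B; projections well-typed.

Answer: VALID PRODUCT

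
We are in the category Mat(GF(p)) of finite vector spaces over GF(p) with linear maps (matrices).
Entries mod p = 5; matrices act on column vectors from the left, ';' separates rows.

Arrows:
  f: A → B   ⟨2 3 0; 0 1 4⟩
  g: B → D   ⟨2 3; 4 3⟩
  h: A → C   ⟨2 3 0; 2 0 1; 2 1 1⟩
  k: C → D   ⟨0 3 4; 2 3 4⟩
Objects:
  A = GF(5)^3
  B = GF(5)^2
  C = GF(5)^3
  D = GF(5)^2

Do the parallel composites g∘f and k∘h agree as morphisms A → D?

Answer: COMMUTES

Trace:
Along f;g (path 1):
  e0=[1,0,0] f→[2,0] g→[4,3]
  e1=[0,1,0] f→[3,1] g→[4,0]
  e2=[0,0,1] f→[0,4] g→[2,2]
  composite₁ = ⟨4 4 2; 3 0 2⟩
Along h;k (path 2):
  e0=[1,0,0] h→[2,2,2] k→[4,3]
  e1=[0,1,0] h→[3,0,1] k→[4,0]
  e2=[0,0,1] h→[0,1,1] k→[2,2]
  composite₂ = ⟨4 4 2; 3 0 2⟩
Equal? same morphism ✓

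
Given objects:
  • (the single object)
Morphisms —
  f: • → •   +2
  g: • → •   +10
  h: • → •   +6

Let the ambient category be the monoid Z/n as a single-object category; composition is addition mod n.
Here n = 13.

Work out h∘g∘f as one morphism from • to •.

  0 +2≡2 +10≡12 +6≡5  (mod 13)
⟦path⟧: +5

Answer: +5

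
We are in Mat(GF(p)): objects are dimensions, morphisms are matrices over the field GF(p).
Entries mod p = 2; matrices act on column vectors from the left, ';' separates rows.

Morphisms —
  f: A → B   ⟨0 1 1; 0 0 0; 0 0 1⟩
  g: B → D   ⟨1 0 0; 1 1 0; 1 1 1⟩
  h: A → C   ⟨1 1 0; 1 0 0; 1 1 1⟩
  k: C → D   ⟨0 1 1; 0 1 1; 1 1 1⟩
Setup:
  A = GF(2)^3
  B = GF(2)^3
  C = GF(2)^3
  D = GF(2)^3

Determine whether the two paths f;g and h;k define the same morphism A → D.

Path 1 = f;g:
  e0=[1,0,0] f→[0,0,0] g→[0,0,0]
  e1=[0,1,0] f→[1,0,0] g→[1,1,1]
  e2=[0,0,1] f→[1,0,1] g→[1,1,0]
  composite₁ = ⟨0 1 1; 0 1 1; 0 1 0⟩
Path 2 = h;k:
  e0=[1,0,0] h→[1,1,1] k→[0,0,1]
  e1=[0,1,0] h→[1,0,1] k→[1,1,0]
  e2=[0,0,1] h→[0,0,1] k→[1,1,1]
  composite₂ = ⟨0 1 1; 0 1 1; 1 0 1⟩
Equal? differ; not commutative

Answer: DOES NOT COMMUTE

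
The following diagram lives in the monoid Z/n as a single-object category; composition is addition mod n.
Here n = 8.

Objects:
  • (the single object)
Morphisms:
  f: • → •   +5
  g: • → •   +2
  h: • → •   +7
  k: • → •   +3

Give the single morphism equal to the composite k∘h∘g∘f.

  0 +5≡5 +2≡7 +7≡6 +3≡1  (mod 8)
result: +1

Answer: +1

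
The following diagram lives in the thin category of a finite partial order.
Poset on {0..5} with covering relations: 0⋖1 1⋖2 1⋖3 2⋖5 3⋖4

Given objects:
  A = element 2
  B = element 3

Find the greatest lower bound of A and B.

Lower bounds of A=2 and B=3: {0,1}
  0 <= 1
  1 <= 1
glb = 1

Answer: A∧B = 1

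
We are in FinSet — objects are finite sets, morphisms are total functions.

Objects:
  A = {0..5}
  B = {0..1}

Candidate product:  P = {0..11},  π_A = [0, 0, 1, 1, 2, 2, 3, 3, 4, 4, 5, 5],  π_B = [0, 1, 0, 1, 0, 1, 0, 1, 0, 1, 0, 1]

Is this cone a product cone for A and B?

|A|·|B| = 6·2 = 12;  |P| = 12
Check the pairing map k ↦ (π_A(k), π_B(k)):
  0 ↦ (0,0)
  1 ↦ (0,1)
  2 ↦ (1,0)
  3 ↦ (1,1)
  4 ↦ (2,0)
  5 ↦ (2,1)
  6 ↦ (3,0)
  7 ↦ (3,1)
  8 ↦ (4,0)
  9 ↦ (4,1)
  10 ↦ (5,0)
  11 ↦ (5,1)
distinct pairs in image: 12 / 12 needed
  → bijection onto A×B; projections well-typed.

Answer: VALID PRODUCT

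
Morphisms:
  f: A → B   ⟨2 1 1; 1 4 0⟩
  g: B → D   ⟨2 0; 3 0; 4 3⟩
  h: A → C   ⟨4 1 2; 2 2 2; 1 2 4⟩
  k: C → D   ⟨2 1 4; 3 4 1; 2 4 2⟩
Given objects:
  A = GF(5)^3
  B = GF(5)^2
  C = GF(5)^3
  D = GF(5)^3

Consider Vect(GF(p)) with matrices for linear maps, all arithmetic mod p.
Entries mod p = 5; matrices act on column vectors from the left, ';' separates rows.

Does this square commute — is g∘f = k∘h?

Answer: DOES NOT COMMUTE

Derivation:
1) trace f;g:
  e0=⟨1,0,0⟩ f→⟨2,1⟩ g→⟨4,1,1⟩
  e1=⟨0,1,0⟩ f→⟨1,4⟩ g→⟨2,3,1⟩
  e2=⟨0,0,1⟩ f→⟨1,0⟩ g→⟨2,3,4⟩
  result₁ = ⟨4 2 2; 1 3 3; 1 1 4⟩
2) trace h;k:
  e0=⟨1,0,0⟩ h→⟨4,2,1⟩ k→⟨4,1,3⟩
  e1=⟨0,1,0⟩ h→⟨1,2,2⟩ k→⟨2,3,4⟩
  e2=⟨0,0,1⟩ h→⟨2,2,4⟩ k→⟨2,3,0⟩
  result₂ = ⟨4 2 2; 1 3 3; 3 4 0⟩
Equal? NO — does not commute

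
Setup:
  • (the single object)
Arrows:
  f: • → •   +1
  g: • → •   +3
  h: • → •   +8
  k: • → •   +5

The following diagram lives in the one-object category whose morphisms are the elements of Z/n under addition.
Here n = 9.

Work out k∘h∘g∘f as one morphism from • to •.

Answer: +8

Derivation:
  0 +1≡1 +3≡4 +8≡3 +5≡8  (mod 9)
⟦path⟧: +8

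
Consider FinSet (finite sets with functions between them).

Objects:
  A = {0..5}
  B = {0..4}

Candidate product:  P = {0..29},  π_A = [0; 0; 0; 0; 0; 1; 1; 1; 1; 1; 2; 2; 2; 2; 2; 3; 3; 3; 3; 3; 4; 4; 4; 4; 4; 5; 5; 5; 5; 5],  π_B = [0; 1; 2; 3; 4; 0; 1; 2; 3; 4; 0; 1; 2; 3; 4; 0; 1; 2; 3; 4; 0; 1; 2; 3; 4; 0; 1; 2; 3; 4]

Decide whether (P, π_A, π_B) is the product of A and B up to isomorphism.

Answer: VALID PRODUCT

Trace:
|A|·|B| = 6·5 = 30;  |P| = 30
Check the pairing map k ↦ (π_A(k), π_B(k)):
  0 : (0,0)
  1 : (0,1)
  2 : (0,2)
  3 : (0,3)
  4 : (0,4)
  5 : (1,0)
  6 : (1,1)
  7 : (1,2)
  8 : (1,3)
  9 : (1,4)
  10 : (2,0)
  11 : (2,1)
  12 : (2,2)
  13 : (2,3)
  14 : (2,4)
  15 : (3,0)
  16 : (3,1)
  17 : (3,2)
  18 : (3,3)
  19 : (3,4)
  20 : (4,0)
  21 : (4,1)
  22 : (4,2)
  23 : (4,3)
  24 : (4,4)
  25 : (5,0)
  26 : (5,1)
  27 : (5,2)
  28 : (5,3)
  29 : (5,4)
distinct pairs in image: 30 / 30 needed
  → bijection onto A×B; projections well-typed.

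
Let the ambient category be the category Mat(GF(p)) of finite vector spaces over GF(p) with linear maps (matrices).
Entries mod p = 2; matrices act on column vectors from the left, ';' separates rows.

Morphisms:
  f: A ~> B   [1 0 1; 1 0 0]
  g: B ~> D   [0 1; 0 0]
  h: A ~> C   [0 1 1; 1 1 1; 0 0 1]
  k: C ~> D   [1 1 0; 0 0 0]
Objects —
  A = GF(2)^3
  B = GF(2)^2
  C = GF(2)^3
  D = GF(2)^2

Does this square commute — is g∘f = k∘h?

1) trace f;g:
  e0=[1,0,0] f~>[1,1] g~>[1,0]
  e1=[0,1,0] f~>[0,0] g~>[0,0]
  e2=[0,0,1] f~>[1,0] g~>[0,0]
  result₁ = [1 0 0; 0 0 0]
2) trace h;k:
  e0=[1,0,0] h~>[0,1,0] k~>[1,0]
  e1=[0,1,0] h~>[1,1,0] k~>[0,0]
  e2=[0,0,1] h~>[1,1,1] k~>[0,0]
  result₂ = [1 0 0; 0 0 0]
Equal? same morphism ✓

Answer: COMMUTES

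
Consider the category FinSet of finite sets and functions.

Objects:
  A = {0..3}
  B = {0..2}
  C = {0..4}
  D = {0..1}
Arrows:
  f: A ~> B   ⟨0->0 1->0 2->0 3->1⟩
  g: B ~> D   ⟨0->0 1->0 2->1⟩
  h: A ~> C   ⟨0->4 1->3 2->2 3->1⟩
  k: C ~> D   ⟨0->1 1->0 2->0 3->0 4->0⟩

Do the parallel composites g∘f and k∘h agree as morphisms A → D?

Answer: COMMUTES

Work:
Path 1 = f;g:
  0 f~>0 g~>0
  1 f~>0 g~>0
  2 f~>0 g~>0
  3 f~>1 g~>0
  result₁ = ⟨0->0 1->0 2->0 3->0⟩
Path 2 = h;k:
  0 h~>4 k~>0
  1 h~>3 k~>0
  2 h~>2 k~>0
  3 h~>1 k~>0
  result₂ = ⟨0->0 1->0 2->0 3->0⟩
Equal? same morphism ✓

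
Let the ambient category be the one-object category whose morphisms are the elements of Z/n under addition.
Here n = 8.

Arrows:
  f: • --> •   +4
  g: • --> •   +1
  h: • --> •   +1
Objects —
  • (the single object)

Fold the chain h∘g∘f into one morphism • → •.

  0 +4≡4 +1≡5 +1≡6  (mod 8)
composite: +6

Answer: +6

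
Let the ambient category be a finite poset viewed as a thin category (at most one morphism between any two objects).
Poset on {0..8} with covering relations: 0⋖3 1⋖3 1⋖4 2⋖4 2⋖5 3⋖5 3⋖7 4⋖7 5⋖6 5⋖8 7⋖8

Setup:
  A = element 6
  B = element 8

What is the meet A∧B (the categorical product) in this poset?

Lower bounds of A=6 and B=8: {0,1,2,3,5}
  0 ≤ 5
  1 ≤ 5
  2 ≤ 5
  3 ≤ 5
  5 ≤ 5
glb = 5

Answer: A∧B = 5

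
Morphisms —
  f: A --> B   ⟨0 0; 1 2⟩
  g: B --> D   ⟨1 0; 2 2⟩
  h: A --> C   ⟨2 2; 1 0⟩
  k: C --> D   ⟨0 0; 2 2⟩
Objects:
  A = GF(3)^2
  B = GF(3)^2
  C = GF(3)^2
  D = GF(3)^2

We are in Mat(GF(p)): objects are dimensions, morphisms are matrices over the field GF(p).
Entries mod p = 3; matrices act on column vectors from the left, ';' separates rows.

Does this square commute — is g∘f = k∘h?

Path 1 = f;g:
  e0=[1,0] f-->[0,1] g-->[0,2]
  e1=[0,1] f-->[0,2] g-->[0,1]
  result₁ = ⟨0 0; 2 1⟩
Path 2 = h;k:
  e0=[1,0] h-->[2,1] k-->[0,0]
  e1=[0,1] h-->[2,0] k-->[0,1]
  result₂ = ⟨0 0; 0 1⟩
Equal? differ; not commutative

Answer: DOES NOT COMMUTE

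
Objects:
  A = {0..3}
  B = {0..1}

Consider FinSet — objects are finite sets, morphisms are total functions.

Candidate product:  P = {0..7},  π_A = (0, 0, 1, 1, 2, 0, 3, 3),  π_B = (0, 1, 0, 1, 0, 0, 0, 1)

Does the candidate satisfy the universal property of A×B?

Answer: NOT A VALID PRODUCT — duplicate pair at indices 0,5

Trace:
|A|·|B| = 4·2 = 8;  |P| = 8
Check the pairing map k ↦ (π_A(k), π_B(k)):
  0 ↦ (0,0)
  1 ↦ (0,1)
  2 ↦ (1,0)
  3 ↦ (1,1)
  4 ↦ (2,0)
  5 ↦ (0,0)  ✗ repeats pair of k=0
  6 ↦ (3,0)
  7 ↦ (3,1)
distinct pairs in image: 7 / 8 needed
  → (0,0) hit at k=0 and k=5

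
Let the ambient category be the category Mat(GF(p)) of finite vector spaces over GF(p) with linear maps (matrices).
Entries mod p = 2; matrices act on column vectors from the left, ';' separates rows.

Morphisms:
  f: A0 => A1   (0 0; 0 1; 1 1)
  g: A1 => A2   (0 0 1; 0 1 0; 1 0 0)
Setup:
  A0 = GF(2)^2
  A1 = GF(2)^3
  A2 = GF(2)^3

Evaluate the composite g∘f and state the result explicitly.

Answer: (1 1; 0 1; 0 0)

Work:
  e0=⟨1,0⟩ f=>⟨0,0,1⟩ g=>⟨1,0,0⟩
  e1=⟨0,1⟩ f=>⟨0,1,1⟩ g=>⟨1,1,0⟩
result: (1 1; 0 1; 0 0)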